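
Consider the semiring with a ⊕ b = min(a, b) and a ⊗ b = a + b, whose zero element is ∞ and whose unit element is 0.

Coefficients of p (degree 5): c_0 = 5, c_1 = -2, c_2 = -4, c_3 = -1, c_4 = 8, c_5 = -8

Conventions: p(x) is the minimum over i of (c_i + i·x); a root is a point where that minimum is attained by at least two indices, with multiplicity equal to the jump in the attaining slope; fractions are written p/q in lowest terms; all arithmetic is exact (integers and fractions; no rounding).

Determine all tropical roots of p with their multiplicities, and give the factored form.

hull edge (i=0, c=5) to (i=1, c=-2): slope -7, span 1
hull edge (i=1, c=-2) to (i=2, c=-4): slope -2, span 1
hull edge (i=2, c=-4) to (i=5, c=-8): slope -4/3, span 3
Factored form: p(x) = -8 ⊗ (x ⊕ 4/3) ⊗ (x ⊕ 4/3) ⊗ (x ⊕ 4/3) ⊗ (x ⊕ 2) ⊗ (x ⊕ 7)
Answer: roots = 4/3 (mult 3), 2 (mult 1), 7 (mult 1)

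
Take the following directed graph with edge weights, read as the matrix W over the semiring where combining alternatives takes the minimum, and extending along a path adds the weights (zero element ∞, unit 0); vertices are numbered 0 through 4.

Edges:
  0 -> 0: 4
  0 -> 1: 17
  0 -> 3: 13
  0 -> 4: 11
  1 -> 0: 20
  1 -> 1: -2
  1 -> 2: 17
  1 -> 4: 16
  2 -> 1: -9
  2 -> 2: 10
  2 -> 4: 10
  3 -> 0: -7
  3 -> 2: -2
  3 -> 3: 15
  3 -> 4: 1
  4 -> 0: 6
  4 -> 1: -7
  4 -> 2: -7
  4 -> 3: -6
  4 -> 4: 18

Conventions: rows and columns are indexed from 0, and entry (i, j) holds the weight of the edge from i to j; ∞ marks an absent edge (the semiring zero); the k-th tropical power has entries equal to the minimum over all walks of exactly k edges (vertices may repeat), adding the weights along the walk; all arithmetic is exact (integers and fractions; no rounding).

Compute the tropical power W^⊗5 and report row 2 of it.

W^⊗2:
  [6, 4, 4, 5, 14]
  [18, -4, 9, 10, 14]
  [11, -11, 3, 4, 7]
  [-3, -11, -6, -5, 4]
  [-13, -16, -8, 9, -5]
W^⊗3:
  [-2, -5, 3, 8, 6]
  [3, -6, 7, 8, 11]
  [-3, -13, 0, 1, 5]
  [-12, -15, -7, -2, -4]
  [-9, -18, -12, -11, -2]
W^⊗4:
  [1, -7, -1, 0, 9]
  [1, -8, 4, 5, 9]
  [-6, -15, -2, -1, 2]
  [-9, -17, -11, -10, -1]
  [-18, -21, -13, -8, -10]
W^⊗5:
  [-7, -10, -2, 3, 1]
  [-2, -10, 2, 3, 6]
  [-8, -17, -5, -4, 0]
  [-17, -20, -12, -7, -9]
  [-15, -23, -17, -16, -7]
Answer: row 2 of W^⊗5 = [-8, -17, -5, -4, 0]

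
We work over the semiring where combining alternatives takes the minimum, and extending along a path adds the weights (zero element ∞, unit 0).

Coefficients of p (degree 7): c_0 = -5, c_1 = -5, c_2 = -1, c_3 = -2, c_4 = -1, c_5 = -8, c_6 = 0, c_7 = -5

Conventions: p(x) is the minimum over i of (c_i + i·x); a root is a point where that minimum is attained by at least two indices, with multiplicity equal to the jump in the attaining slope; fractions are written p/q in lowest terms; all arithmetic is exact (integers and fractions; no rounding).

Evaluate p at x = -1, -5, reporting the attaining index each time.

p(-1) = min(-5+0·(-1)=-5, -5+1·(-1)=-6, -1+2·(-1)=-3, -2+3·(-1)=-5, -1+4·(-1)=-5, -8+5·(-1)=-13, 0+6·(-1)=-6, -5+7·(-1)=-12) = -13 (attained by i=5)
p(-5) = min(-5+0·(-5)=-5, -5+1·(-5)=-10, -1+2·(-5)=-11, -2+3·(-5)=-17, -1+4·(-5)=-21, -8+5·(-5)=-33, 0+6·(-5)=-30, -5+7·(-5)=-40) = -40 (attained by i=7)
Answer: p(-1) = -13; p(-5) = -40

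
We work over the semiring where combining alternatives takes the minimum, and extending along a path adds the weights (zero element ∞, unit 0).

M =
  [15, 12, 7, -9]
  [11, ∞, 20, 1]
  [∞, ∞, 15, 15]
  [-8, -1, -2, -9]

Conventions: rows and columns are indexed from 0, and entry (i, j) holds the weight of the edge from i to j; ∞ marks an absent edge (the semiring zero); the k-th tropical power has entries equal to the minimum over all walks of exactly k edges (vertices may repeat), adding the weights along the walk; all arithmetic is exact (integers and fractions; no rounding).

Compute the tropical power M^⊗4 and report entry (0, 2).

M^⊗2:
  [-17, -10, -11, -18]
  [-7, 0, -1, -8]
  [7, 14, 13, 6]
  [-17, -10, -11, -18]
M^⊗3:
  [-26, -19, -20, -27]
  [-16, -9, -10, -17]
  [-2, 5, 4, -3]
  [-26, -19, -20, -27]
M^⊗4:
  [-35, -28, -29, -36]
  [-25, -18, -19, -26]
  [-11, -4, -5, -12]
  [-35, -28, -29, -36]
Key observation: the optimum is the walk 0->3->3->3->2, with weight (-9) + (-9) + (-9) + (-2) = -29.
Optimal value attained by: walk 0->3->3->3->2.
Answer: (M^⊗4)[0][2] = -29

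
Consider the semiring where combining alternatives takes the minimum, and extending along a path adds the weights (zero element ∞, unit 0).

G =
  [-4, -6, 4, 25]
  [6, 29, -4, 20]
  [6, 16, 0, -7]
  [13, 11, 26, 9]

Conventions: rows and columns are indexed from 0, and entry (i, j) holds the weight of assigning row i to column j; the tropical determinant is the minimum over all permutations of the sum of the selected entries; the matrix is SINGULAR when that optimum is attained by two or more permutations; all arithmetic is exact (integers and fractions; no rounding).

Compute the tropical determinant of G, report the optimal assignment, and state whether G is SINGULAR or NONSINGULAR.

σ = (0, 1, 2, 3): (-4) + 29 + 0 + 9 = 34
σ = (0, 1, 3, 2): (-4) + 29 + (-7) + 26 = 44
σ = (0, 2, 1, 3): (-4) + (-4) + 16 + 9 = 17
σ = (0, 2, 3, 1): (-4) + (-4) + (-7) + 11 = -4
σ = (0, 3, 1, 2): (-4) + 20 + 16 + 26 = 58
σ = (0, 3, 2, 1): (-4) + 20 + 0 + 11 = 27
σ = (1, 0, 2, 3): (-6) + 6 + 0 + 9 = 9
σ = (1, 0, 3, 2): (-6) + 6 + (-7) + 26 = 19
σ = (1, 2, 0, 3): (-6) + (-4) + 6 + 9 = 5
σ = (1, 2, 3, 0): (-6) + (-4) + (-7) + 13 = -4
σ = (1, 3, 0, 2): (-6) + 20 + 6 + 26 = 46
σ = (1, 3, 2, 0): (-6) + 20 + 0 + 13 = 27
σ = (2, 0, 1, 3): 4 + 6 + 16 + 9 = 35
σ = (2, 0, 3, 1): 4 + 6 + (-7) + 11 = 14
σ = (2, 1, 0, 3): 4 + 29 + 6 + 9 = 48
σ = (2, 1, 3, 0): 4 + 29 + (-7) + 13 = 39
σ = (2, 3, 0, 1): 4 + 20 + 6 + 11 = 41
σ = (2, 3, 1, 0): 4 + 20 + 16 + 13 = 53
σ = (3, 0, 1, 2): 25 + 6 + 16 + 26 = 73
σ = (3, 0, 2, 1): 25 + 6 + 0 + 11 = 42
σ = (3, 1, 0, 2): 25 + 29 + 6 + 26 = 86
σ = (3, 1, 2, 0): 25 + 29 + 0 + 13 = 67
σ = (3, 2, 0, 1): 25 + (-4) + 6 + 11 = 38
σ = (3, 2, 1, 0): 25 + (-4) + 16 + 13 = 50
Optimal value attained by: σ = (0, 2, 3, 1).
Answer: det⊕(G) = -4; verdict: SINGULAR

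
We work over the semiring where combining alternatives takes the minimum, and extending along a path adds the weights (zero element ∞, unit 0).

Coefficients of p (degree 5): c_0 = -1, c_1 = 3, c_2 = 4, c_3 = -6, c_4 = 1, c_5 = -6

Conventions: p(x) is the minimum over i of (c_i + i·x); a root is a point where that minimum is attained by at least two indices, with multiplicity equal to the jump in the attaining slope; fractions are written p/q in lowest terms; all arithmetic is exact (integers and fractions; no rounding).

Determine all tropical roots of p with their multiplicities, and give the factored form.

hull edge (i=0, c=-1) to (i=3, c=-6): slope -5/3, span 3
hull edge (i=3, c=-6) to (i=5, c=-6): slope 0, span 2
Factored form: p(x) = -6 ⊗ (x ⊕ 0) ⊗ (x ⊕ 0) ⊗ (x ⊕ 5/3) ⊗ (x ⊕ 5/3) ⊗ (x ⊕ 5/3)
Answer: roots = 0 (mult 2), 5/3 (mult 3)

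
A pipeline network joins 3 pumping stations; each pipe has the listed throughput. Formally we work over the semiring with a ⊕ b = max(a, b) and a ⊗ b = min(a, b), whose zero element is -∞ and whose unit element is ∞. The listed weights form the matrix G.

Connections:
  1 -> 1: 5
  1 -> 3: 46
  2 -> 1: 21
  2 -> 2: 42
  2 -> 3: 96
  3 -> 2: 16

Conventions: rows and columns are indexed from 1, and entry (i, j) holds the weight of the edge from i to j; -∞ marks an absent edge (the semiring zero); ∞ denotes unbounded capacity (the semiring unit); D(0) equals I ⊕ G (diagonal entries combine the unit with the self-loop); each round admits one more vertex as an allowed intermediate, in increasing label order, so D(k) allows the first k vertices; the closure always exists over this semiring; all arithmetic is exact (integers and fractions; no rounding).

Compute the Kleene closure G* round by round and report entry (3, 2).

D(0):
  [∞, -∞, 46]
  [21, ∞, 96]
  [-∞, 16, ∞]
D(1):
  [∞, -∞, 46]
  [21, ∞, 96]
  [-∞, 16, ∞]
D(2):
  [∞, -∞, 46]
  [21, ∞, 96]
  [16, 16, ∞]
D(3):
  [∞, 16, 46]
  [21, ∞, 96]
  [16, 16, ∞]
Answer: G*[3][2] = 16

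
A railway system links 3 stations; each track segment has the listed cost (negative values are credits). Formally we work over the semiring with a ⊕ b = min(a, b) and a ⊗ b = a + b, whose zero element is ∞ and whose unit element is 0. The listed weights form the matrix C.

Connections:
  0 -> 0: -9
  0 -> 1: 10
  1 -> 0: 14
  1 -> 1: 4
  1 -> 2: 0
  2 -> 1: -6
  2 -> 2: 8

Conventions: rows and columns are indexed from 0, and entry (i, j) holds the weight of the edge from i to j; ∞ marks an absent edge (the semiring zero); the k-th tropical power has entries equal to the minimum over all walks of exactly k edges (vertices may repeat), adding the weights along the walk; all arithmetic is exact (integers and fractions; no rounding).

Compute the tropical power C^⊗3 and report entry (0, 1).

C^⊗2:
  [-18, 1, 10]
  [5, -6, 4]
  [8, -2, -6]
C^⊗3:
  [-27, -8, 1]
  [-4, -2, -6]
  [-1, -12, -2]
Key observation: the optimum is the walk 0->0->0->1, with weight (-9) + (-9) + 10 = -8.
Optimal value attained by: walk 0->0->0->1.
Answer: (C^⊗3)[0][1] = -8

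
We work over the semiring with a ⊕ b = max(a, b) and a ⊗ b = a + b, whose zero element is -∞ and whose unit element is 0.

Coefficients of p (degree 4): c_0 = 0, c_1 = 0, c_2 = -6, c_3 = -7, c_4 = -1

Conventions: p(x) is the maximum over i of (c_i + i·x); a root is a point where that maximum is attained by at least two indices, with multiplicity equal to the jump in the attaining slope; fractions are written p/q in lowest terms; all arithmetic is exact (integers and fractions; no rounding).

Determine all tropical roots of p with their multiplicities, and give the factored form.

hull edge (i=0, c=0) to (i=1, c=0): slope 0, span 1
hull edge (i=1, c=0) to (i=4, c=-1): slope -1/3, span 3
Factored form: p(x) = -1 ⊗ (x ⊕ 0) ⊗ (x ⊕ 1/3) ⊗ (x ⊕ 1/3) ⊗ (x ⊕ 1/3)
Answer: roots = 0 (mult 1), 1/3 (mult 3)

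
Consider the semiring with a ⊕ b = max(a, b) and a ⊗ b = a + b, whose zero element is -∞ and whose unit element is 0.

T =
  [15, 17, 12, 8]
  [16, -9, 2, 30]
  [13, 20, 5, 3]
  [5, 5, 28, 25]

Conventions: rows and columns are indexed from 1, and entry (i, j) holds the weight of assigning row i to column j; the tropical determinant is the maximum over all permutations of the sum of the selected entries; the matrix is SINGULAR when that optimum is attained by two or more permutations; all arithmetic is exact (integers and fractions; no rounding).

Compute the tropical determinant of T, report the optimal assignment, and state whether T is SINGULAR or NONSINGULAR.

σ = (1, 2, 3, 4): 15 + (-9) + 5 + 25 = 36
σ = (1, 2, 4, 3): 15 + (-9) + 3 + 28 = 37
σ = (1, 3, 2, 4): 15 + 2 + 20 + 25 = 62
σ = (1, 3, 4, 2): 15 + 2 + 3 + 5 = 25
σ = (1, 4, 2, 3): 15 + 30 + 20 + 28 = 93
σ = (1, 4, 3, 2): 15 + 30 + 5 + 5 = 55
σ = (2, 1, 3, 4): 17 + 16 + 5 + 25 = 63
σ = (2, 1, 4, 3): 17 + 16 + 3 + 28 = 64
σ = (2, 3, 1, 4): 17 + 2 + 13 + 25 = 57
σ = (2, 3, 4, 1): 17 + 2 + 3 + 5 = 27
σ = (2, 4, 1, 3): 17 + 30 + 13 + 28 = 88
σ = (2, 4, 3, 1): 17 + 30 + 5 + 5 = 57
σ = (3, 1, 2, 4): 12 + 16 + 20 + 25 = 73
σ = (3, 1, 4, 2): 12 + 16 + 3 + 5 = 36
σ = (3, 2, 1, 4): 12 + (-9) + 13 + 25 = 41
σ = (3, 2, 4, 1): 12 + (-9) + 3 + 5 = 11
σ = (3, 4, 1, 2): 12 + 30 + 13 + 5 = 60
σ = (3, 4, 2, 1): 12 + 30 + 20 + 5 = 67
σ = (4, 1, 2, 3): 8 + 16 + 20 + 28 = 72
σ = (4, 1, 3, 2): 8 + 16 + 5 + 5 = 34
σ = (4, 2, 1, 3): 8 + (-9) + 13 + 28 = 40
σ = (4, 2, 3, 1): 8 + (-9) + 5 + 5 = 9
σ = (4, 3, 1, 2): 8 + 2 + 13 + 5 = 28
σ = (4, 3, 2, 1): 8 + 2 + 20 + 5 = 35
Optimal value attained by: σ = (1, 4, 2, 3).
Answer: det⊕(T) = 93; verdict: NONSINGULAR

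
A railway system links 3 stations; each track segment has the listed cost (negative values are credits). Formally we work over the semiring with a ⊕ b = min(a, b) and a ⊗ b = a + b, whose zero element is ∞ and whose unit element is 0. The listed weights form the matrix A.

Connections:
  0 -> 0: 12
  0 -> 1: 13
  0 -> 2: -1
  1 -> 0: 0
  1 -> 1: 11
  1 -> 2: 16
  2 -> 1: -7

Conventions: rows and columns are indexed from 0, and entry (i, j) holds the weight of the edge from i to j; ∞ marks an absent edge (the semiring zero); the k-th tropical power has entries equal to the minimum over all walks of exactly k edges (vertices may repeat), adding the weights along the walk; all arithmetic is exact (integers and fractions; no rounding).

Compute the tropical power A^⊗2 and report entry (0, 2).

A^⊗2:
  [13, -8, 11]
  [11, 9, -1]
  [-7, 4, 9]
Key observation: the optimum is the walk 0->0->2, with weight 12 + (-1) = 11.
Optimal value attained by: walk 0->0->2.
Answer: (A^⊗2)[0][2] = 11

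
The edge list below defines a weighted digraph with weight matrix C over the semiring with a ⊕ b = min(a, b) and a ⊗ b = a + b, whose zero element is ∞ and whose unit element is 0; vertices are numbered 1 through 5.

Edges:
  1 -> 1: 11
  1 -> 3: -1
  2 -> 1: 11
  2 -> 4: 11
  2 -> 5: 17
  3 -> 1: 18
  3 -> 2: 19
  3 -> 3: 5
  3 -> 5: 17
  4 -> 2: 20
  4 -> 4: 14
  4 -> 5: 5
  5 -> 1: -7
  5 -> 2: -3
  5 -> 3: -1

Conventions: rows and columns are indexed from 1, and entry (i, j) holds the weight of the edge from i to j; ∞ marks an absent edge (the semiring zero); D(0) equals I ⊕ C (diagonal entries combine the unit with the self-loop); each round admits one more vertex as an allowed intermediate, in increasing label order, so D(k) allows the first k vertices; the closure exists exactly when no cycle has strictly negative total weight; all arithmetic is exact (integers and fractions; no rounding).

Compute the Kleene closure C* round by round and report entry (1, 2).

D(0):
  [0, ∞, -1, ∞, ∞]
  [11, 0, ∞, 11, 17]
  [18, 19, 0, ∞, 17]
  [∞, 20, ∞, 0, 5]
  [-7, -3, -1, ∞, 0]
D(1):
  [0, ∞, -1, ∞, ∞]
  [11, 0, 10, 11, 17]
  [18, 19, 0, ∞, 17]
  [∞, 20, ∞, 0, 5]
  [-7, -3, -8, ∞, 0]
D(2):
  [0, ∞, -1, ∞, ∞]
  [11, 0, 10, 11, 17]
  [18, 19, 0, 30, 17]
  [31, 20, 30, 0, 5]
  [-7, -3, -8, 8, 0]
D(3):
  [0, 18, -1, 29, 16]
  [11, 0, 10, 11, 17]
  [18, 19, 0, 30, 17]
  [31, 20, 30, 0, 5]
  [-7, -3, -8, 8, 0]
D(4):
  [0, 18, -1, 29, 16]
  [11, 0, 10, 11, 16]
  [18, 19, 0, 30, 17]
  [31, 20, 30, 0, 5]
  [-7, -3, -8, 8, 0]
D(5):
  [0, 13, -1, 24, 16]
  [9, 0, 8, 11, 16]
  [10, 14, 0, 25, 17]
  [-2, 2, -3, 0, 5]
  [-7, -3, -8, 8, 0]
Answer: C*[1][2] = 13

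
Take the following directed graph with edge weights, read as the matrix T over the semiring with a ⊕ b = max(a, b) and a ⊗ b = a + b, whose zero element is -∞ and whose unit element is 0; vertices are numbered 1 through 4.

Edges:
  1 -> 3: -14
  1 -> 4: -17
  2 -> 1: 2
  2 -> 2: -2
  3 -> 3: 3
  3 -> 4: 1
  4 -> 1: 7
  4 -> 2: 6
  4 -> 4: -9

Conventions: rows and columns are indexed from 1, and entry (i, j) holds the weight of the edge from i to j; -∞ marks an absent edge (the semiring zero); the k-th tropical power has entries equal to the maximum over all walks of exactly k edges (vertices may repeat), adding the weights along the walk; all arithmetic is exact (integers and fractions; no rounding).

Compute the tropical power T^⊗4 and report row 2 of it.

T^⊗2:
  [-10, -11, -11, -13]
  [0, -4, -12, -15]
  [8, 7, 6, 4]
  [8, 4, -7, -10]
T^⊗3:
  [-6, -7, -8, -10]
  [-2, -6, -9, -11]
  [11, 10, 9, 7]
  [6, 2, -4, -6]
T^⊗4:
  [-3, -4, -5, -7]
  [-4, -5, -6, -8]
  [14, 13, 12, 10]
  [4, 0, -1, -3]
Answer: row 2 of T^⊗4 = [-4, -5, -6, -8]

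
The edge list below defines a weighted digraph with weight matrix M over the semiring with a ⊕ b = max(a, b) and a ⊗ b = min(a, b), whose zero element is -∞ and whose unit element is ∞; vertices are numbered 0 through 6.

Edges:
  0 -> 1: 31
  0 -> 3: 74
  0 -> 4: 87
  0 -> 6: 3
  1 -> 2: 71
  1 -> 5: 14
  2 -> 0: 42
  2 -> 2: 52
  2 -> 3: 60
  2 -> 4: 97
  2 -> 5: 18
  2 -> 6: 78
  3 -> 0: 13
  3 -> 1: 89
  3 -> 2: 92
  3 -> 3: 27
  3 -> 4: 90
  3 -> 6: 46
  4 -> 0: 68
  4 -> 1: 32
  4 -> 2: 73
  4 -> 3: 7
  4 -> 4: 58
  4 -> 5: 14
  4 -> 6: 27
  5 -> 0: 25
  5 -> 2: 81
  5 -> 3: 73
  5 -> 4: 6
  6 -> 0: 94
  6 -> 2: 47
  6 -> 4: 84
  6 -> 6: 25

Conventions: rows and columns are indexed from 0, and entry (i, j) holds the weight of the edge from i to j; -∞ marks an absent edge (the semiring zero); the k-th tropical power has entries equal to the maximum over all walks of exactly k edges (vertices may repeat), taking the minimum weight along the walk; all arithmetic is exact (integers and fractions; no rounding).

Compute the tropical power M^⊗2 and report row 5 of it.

M^⊗2:
  [68, 74, 74, 27, 74, 14, 46]
  [42, -∞, 52, 60, 71, 18, 71]
  [78, 60, 73, 52, 78, 18, 52]
  [68, 32, 73, 60, 92, 18, 78]
  [58, 32, 58, 68, 73, 18, 73]
  [42, 73, 73, 60, 81, 18, 78]
  [68, 32, 73, 74, 87, 18, 47]
Answer: row 5 of M^⊗2 = [42, 73, 73, 60, 81, 18, 78]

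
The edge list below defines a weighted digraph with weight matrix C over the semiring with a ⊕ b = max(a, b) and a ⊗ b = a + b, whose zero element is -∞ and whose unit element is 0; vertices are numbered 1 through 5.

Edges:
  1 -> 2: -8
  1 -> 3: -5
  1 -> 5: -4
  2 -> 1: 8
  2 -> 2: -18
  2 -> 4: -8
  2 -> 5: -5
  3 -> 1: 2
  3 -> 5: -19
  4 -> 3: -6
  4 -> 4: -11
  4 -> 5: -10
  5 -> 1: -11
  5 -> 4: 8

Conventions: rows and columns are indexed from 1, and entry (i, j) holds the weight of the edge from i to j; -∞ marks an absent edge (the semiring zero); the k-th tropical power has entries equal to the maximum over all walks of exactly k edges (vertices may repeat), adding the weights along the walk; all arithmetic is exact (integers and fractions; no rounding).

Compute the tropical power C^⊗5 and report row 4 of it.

C^⊗2:
  [0, -26, -∞, 4, -13]
  [-10, 0, 3, 3, 4]
  [-30, -6, -3, -11, -2]
  [-4, -∞, -17, -2, -21]
  [-∞, -19, 2, -3, -2]
C^⊗3:
  [-18, -8, -2, -5, -4]
  [8, -18, -3, 12, -5]
  [2, -24, -17, 6, -11]
  [-15, -12, -8, -13, -8]
  [4, -37, -9, 6, -13]
C^⊗4:
  [0, -26, -11, 4, -13]
  [-1, 0, 6, 3, 4]
  [-15, -6, 0, -3, -2]
  [-4, -23, -19, 0, -17]
  [-7, -4, 0, -5, 0]
C^⊗5:
  [-9, -8, -2, -5, -4]
  [8, -9, -3, 12, -5]
  [2, -23, -9, 6, -11]
  [-15, -12, -6, -9, -8]
  [4, -15, -11, 8, -9]
Answer: row 4 of C^⊗5 = [-15, -12, -6, -9, -8]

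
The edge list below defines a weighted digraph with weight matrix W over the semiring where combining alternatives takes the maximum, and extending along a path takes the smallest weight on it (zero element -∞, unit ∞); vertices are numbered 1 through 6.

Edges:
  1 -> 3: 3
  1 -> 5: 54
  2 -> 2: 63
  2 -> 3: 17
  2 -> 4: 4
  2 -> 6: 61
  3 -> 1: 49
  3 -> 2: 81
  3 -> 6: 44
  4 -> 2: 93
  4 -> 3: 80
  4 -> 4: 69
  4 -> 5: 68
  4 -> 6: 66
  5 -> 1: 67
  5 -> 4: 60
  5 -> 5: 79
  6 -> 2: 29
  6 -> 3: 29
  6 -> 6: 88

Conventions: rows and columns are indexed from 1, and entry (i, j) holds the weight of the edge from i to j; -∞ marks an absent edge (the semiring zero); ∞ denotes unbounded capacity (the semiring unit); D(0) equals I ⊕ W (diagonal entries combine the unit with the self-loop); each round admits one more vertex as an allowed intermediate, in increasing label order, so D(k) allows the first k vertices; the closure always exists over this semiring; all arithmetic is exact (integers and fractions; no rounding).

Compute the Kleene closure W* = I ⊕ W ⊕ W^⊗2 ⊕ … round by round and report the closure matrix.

D(0):
  [∞, -∞, 3, -∞, 54, -∞]
  [-∞, ∞, 17, 4, -∞, 61]
  [49, 81, ∞, -∞, -∞, 44]
  [-∞, 93, 80, ∞, 68, 66]
  [67, -∞, -∞, 60, ∞, -∞]
  [-∞, 29, 29, -∞, -∞, ∞]
D(1):
  [∞, -∞, 3, -∞, 54, -∞]
  [-∞, ∞, 17, 4, -∞, 61]
  [49, 81, ∞, -∞, 49, 44]
  [-∞, 93, 80, ∞, 68, 66]
  [67, -∞, 3, 60, ∞, -∞]
  [-∞, 29, 29, -∞, -∞, ∞]
D(2):
  [∞, -∞, 3, -∞, 54, -∞]
  [-∞, ∞, 17, 4, -∞, 61]
  [49, 81, ∞, 4, 49, 61]
  [-∞, 93, 80, ∞, 68, 66]
  [67, -∞, 3, 60, ∞, -∞]
  [-∞, 29, 29, 4, -∞, ∞]
D(3):
  [∞, 3, 3, 3, 54, 3]
  [17, ∞, 17, 4, 17, 61]
  [49, 81, ∞, 4, 49, 61]
  [49, 93, 80, ∞, 68, 66]
  [67, 3, 3, 60, ∞, 3]
  [29, 29, 29, 4, 29, ∞]
D(4):
  [∞, 3, 3, 3, 54, 3]
  [17, ∞, 17, 4, 17, 61]
  [49, 81, ∞, 4, 49, 61]
  [49, 93, 80, ∞, 68, 66]
  [67, 60, 60, 60, ∞, 60]
  [29, 29, 29, 4, 29, ∞]
D(5):
  [∞, 54, 54, 54, 54, 54]
  [17, ∞, 17, 17, 17, 61]
  [49, 81, ∞, 49, 49, 61]
  [67, 93, 80, ∞, 68, 66]
  [67, 60, 60, 60, ∞, 60]
  [29, 29, 29, 29, 29, ∞]
D(6):
  [∞, 54, 54, 54, 54, 54]
  [29, ∞, 29, 29, 29, 61]
  [49, 81, ∞, 49, 49, 61]
  [67, 93, 80, ∞, 68, 66]
  [67, 60, 60, 60, ∞, 60]
  [29, 29, 29, 29, 29, ∞]
Answer: W* = [[∞, 54, 54, 54, 54, 54], [29, ∞, 29, 29, 29, 61], [49, 81, ∞, 49, 49, 61], [67, 93, 80, ∞, 68, 66], [67, 60, 60, 60, ∞, 60], [29, 29, 29, 29, 29, ∞]]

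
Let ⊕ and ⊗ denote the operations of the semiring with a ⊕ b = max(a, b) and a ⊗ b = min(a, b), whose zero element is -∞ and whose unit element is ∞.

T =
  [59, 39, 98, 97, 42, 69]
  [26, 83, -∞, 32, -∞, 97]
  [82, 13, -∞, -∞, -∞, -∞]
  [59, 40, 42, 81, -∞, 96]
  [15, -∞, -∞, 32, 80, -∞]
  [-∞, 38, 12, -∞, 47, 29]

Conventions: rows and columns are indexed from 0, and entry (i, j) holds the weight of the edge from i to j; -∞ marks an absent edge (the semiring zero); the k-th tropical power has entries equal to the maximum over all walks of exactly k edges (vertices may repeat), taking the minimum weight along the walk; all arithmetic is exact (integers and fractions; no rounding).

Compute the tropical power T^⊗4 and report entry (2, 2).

T^⊗2:
  [82, 40, 59, 81, 47, 96]
  [32, 83, 32, 32, 47, 83]
  [59, 39, 82, 82, 42, 69]
  [59, 40, 59, 81, 47, 81]
  [32, 32, 32, 32, 80, 32]
  [26, 38, 12, 32, 47, 38]
T^⊗3:
  [59, 40, 82, 82, 47, 81]
  [32, 83, 32, 32, 47, 83]
  [82, 40, 59, 81, 47, 82]
  [59, 40, 59, 81, 47, 81]
  [32, 32, 32, 32, 80, 32]
  [32, 38, 32, 32, 47, 38]
T^⊗4:
  [82, 40, 59, 81, 47, 82]
  [32, 83, 32, 32, 47, 83]
  [59, 40, 82, 82, 47, 81]
  [59, 40, 59, 81, 47, 81]
  [32, 32, 32, 32, 80, 32]
  [32, 38, 32, 32, 47, 38]
Key observation: the optimum is the walk 2->0->2->0->2, with weight 82 min 98 min 82 min 98 = 82.
Optimal value attained by: walk 2->0->2->0->2.
Answer: (T^⊗4)[2][2] = 82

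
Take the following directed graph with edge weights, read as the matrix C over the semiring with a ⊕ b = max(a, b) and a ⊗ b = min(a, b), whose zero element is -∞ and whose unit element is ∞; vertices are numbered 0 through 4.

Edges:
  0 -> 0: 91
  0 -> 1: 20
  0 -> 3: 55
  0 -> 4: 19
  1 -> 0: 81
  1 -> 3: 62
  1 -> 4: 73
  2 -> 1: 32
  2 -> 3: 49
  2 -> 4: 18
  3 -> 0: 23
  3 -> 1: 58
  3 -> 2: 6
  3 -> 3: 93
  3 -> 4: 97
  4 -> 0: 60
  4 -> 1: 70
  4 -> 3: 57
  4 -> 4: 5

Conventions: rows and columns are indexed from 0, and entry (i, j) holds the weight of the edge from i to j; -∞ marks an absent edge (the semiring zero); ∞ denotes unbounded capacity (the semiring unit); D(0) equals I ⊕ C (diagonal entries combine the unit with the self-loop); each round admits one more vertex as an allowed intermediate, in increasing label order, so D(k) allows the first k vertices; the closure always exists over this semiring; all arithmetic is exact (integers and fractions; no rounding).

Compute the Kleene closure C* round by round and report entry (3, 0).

D(0):
  [∞, 20, -∞, 55, 19]
  [81, ∞, -∞, 62, 73]
  [-∞, 32, ∞, 49, 18]
  [23, 58, 6, ∞, 97]
  [60, 70, -∞, 57, ∞]
D(1):
  [∞, 20, -∞, 55, 19]
  [81, ∞, -∞, 62, 73]
  [-∞, 32, ∞, 49, 18]
  [23, 58, 6, ∞, 97]
  [60, 70, -∞, 57, ∞]
D(2):
  [∞, 20, -∞, 55, 20]
  [81, ∞, -∞, 62, 73]
  [32, 32, ∞, 49, 32]
  [58, 58, 6, ∞, 97]
  [70, 70, -∞, 62, ∞]
D(3):
  [∞, 20, -∞, 55, 20]
  [81, ∞, -∞, 62, 73]
  [32, 32, ∞, 49, 32]
  [58, 58, 6, ∞, 97]
  [70, 70, -∞, 62, ∞]
D(4):
  [∞, 55, 6, 55, 55]
  [81, ∞, 6, 62, 73]
  [49, 49, ∞, 49, 49]
  [58, 58, 6, ∞, 97]
  [70, 70, 6, 62, ∞]
D(5):
  [∞, 55, 6, 55, 55]
  [81, ∞, 6, 62, 73]
  [49, 49, ∞, 49, 49]
  [70, 70, 6, ∞, 97]
  [70, 70, 6, 62, ∞]
Answer: C*[3][0] = 70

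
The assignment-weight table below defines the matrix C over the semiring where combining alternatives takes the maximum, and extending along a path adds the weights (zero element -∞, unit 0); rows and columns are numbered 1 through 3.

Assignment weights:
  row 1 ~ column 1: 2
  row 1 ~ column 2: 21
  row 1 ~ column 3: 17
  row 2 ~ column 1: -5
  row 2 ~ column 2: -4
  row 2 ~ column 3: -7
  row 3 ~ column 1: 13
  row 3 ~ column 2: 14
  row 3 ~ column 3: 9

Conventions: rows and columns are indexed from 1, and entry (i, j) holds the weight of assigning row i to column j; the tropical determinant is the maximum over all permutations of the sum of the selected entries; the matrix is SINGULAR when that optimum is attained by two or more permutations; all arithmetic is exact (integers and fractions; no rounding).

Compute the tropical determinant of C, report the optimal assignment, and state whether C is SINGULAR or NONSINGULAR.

σ = (1, 2, 3): 2 + (-4) + 9 = 7
σ = (1, 3, 2): 2 + (-7) + 14 = 9
σ = (2, 1, 3): 21 + (-5) + 9 = 25
σ = (2, 3, 1): 21 + (-7) + 13 = 27
σ = (3, 1, 2): 17 + (-5) + 14 = 26
σ = (3, 2, 1): 17 + (-4) + 13 = 26
Optimal value attained by: σ = (2, 3, 1).
Answer: det⊕(C) = 27; verdict: NONSINGULAR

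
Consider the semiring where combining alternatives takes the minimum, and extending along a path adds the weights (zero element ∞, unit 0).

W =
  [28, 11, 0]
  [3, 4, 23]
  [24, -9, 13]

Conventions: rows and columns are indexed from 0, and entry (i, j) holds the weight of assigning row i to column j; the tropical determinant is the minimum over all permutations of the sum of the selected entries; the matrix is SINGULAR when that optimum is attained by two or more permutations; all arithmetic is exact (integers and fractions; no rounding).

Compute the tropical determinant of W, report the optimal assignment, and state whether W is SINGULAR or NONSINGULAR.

σ = (0, 1, 2): 28 + 4 + 13 = 45
σ = (0, 2, 1): 28 + 23 + (-9) = 42
σ = (1, 0, 2): 11 + 3 + 13 = 27
σ = (1, 2, 0): 11 + 23 + 24 = 58
σ = (2, 0, 1): 0 + 3 + (-9) = -6
σ = (2, 1, 0): 0 + 4 + 24 = 28
Optimal value attained by: σ = (2, 0, 1).
Answer: det⊕(W) = -6; verdict: NONSINGULAR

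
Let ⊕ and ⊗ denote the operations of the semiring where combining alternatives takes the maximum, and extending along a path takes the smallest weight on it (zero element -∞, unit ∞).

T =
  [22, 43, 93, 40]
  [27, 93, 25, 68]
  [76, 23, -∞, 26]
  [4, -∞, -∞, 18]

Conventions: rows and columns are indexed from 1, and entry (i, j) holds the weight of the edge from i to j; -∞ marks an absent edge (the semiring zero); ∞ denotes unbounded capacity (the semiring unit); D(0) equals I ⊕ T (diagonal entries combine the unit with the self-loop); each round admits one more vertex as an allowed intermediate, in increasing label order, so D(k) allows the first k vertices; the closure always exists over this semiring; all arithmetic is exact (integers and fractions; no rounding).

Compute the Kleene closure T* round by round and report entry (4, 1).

D(0):
  [∞, 43, 93, 40]
  [27, ∞, 25, 68]
  [76, 23, ∞, 26]
  [4, -∞, -∞, ∞]
D(1):
  [∞, 43, 93, 40]
  [27, ∞, 27, 68]
  [76, 43, ∞, 40]
  [4, 4, 4, ∞]
D(2):
  [∞, 43, 93, 43]
  [27, ∞, 27, 68]
  [76, 43, ∞, 43]
  [4, 4, 4, ∞]
D(3):
  [∞, 43, 93, 43]
  [27, ∞, 27, 68]
  [76, 43, ∞, 43]
  [4, 4, 4, ∞]
D(4):
  [∞, 43, 93, 43]
  [27, ∞, 27, 68]
  [76, 43, ∞, 43]
  [4, 4, 4, ∞]
Answer: T*[4][1] = 4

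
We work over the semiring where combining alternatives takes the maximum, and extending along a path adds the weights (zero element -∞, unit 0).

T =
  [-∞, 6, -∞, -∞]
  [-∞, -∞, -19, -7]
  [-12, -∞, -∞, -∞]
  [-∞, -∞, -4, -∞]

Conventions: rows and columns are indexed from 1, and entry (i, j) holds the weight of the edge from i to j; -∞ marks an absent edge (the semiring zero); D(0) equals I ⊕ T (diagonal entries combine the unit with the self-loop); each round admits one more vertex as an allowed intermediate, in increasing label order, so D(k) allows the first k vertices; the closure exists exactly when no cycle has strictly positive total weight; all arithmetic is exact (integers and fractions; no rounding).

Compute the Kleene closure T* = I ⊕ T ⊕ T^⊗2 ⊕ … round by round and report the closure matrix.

D(0):
  [0, 6, -∞, -∞]
  [-∞, 0, -19, -7]
  [-12, -∞, 0, -∞]
  [-∞, -∞, -4, 0]
D(1):
  [0, 6, -∞, -∞]
  [-∞, 0, -19, -7]
  [-12, -6, 0, -∞]
  [-∞, -∞, -4, 0]
D(2):
  [0, 6, -13, -1]
  [-∞, 0, -19, -7]
  [-12, -6, 0, -13]
  [-∞, -∞, -4, 0]
D(3):
  [0, 6, -13, -1]
  [-31, 0, -19, -7]
  [-12, -6, 0, -13]
  [-16, -10, -4, 0]
D(4):
  [0, 6, -5, -1]
  [-23, 0, -11, -7]
  [-12, -6, 0, -13]
  [-16, -10, -4, 0]
Answer: T* = [[0, 6, -5, -1], [-23, 0, -11, -7], [-12, -6, 0, -13], [-16, -10, -4, 0]]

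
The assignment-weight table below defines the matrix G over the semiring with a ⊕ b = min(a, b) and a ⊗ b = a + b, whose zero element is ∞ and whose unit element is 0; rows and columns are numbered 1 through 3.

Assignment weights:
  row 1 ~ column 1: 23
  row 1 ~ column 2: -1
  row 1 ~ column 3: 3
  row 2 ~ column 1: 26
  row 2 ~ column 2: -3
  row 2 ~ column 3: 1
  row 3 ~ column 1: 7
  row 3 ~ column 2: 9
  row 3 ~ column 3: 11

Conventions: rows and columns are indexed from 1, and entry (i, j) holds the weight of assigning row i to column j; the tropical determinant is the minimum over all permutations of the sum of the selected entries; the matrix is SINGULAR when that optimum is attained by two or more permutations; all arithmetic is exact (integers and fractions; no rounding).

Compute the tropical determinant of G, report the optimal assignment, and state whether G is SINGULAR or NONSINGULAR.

σ = (1, 2, 3): 23 + (-3) + 11 = 31
σ = (1, 3, 2): 23 + 1 + 9 = 33
σ = (2, 1, 3): (-1) + 26 + 11 = 36
σ = (2, 3, 1): (-1) + 1 + 7 = 7
σ = (3, 1, 2): 3 + 26 + 9 = 38
σ = (3, 2, 1): 3 + (-3) + 7 = 7
Optimal value attained by: σ = (2, 3, 1).
Answer: det⊕(G) = 7; verdict: SINGULAR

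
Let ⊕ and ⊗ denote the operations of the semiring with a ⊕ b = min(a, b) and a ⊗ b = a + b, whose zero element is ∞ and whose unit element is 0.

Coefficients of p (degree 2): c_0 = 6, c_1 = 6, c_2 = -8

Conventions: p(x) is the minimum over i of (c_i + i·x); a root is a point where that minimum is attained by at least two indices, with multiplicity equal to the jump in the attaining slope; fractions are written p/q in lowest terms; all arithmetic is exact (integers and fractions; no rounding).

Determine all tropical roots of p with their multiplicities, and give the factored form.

hull edge (i=0, c=6) to (i=2, c=-8): slope -7, span 2
Factored form: p(x) = -8 ⊗ (x ⊕ 7) ⊗ (x ⊕ 7)
Answer: roots = 7 (mult 2)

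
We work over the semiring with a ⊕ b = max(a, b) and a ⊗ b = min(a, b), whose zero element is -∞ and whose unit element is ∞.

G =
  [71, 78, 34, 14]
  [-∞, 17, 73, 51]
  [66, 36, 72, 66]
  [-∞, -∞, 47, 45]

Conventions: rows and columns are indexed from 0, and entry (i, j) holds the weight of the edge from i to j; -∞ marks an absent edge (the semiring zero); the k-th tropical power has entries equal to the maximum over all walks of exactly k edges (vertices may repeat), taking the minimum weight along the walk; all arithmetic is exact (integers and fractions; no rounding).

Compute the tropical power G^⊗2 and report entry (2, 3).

G^⊗2:
  [71, 71, 73, 51]
  [66, 36, 72, 66]
  [66, 66, 72, 66]
  [47, 36, 47, 47]
Key observation: the optimum is the walk 2->2->3, with weight 72 min 66 = 66.
Optimal value attained by: walk 2->2->3.
Answer: (G^⊗2)[2][3] = 66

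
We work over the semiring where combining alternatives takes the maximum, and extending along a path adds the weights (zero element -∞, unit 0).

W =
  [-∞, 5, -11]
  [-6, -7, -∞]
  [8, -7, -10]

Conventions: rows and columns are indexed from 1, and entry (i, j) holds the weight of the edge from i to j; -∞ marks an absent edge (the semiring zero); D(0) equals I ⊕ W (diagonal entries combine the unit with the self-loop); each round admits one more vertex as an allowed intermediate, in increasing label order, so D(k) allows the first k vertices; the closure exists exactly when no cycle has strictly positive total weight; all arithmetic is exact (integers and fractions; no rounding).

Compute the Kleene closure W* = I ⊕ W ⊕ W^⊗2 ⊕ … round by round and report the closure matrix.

D(0):
  [0, 5, -11]
  [-6, 0, -∞]
  [8, -7, 0]
D(1):
  [0, 5, -11]
  [-6, 0, -17]
  [8, 13, 0]
D(2):
  [0, 5, -11]
  [-6, 0, -17]
  [8, 13, 0]
D(3):
  [0, 5, -11]
  [-6, 0, -17]
  [8, 13, 0]
Answer: W* = [[0, 5, -11], [-6, 0, -17], [8, 13, 0]]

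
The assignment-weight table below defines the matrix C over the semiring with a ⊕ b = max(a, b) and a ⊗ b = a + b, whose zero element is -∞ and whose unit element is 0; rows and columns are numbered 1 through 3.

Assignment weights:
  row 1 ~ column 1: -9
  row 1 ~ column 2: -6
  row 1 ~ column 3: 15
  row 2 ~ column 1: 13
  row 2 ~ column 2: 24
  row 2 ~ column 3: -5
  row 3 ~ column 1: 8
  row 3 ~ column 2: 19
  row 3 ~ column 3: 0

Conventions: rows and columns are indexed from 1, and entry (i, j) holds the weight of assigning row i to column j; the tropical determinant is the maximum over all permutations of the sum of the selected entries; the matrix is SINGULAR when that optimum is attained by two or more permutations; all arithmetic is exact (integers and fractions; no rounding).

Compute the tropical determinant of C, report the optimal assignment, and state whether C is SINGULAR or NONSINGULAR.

σ = (1, 2, 3): (-9) + 24 + 0 = 15
σ = (1, 3, 2): (-9) + (-5) + 19 = 5
σ = (2, 1, 3): (-6) + 13 + 0 = 7
σ = (2, 3, 1): (-6) + (-5) + 8 = -3
σ = (3, 1, 2): 15 + 13 + 19 = 47
σ = (3, 2, 1): 15 + 24 + 8 = 47
Optimal value attained by: σ = (3, 1, 2).
Answer: det⊕(C) = 47; verdict: SINGULAR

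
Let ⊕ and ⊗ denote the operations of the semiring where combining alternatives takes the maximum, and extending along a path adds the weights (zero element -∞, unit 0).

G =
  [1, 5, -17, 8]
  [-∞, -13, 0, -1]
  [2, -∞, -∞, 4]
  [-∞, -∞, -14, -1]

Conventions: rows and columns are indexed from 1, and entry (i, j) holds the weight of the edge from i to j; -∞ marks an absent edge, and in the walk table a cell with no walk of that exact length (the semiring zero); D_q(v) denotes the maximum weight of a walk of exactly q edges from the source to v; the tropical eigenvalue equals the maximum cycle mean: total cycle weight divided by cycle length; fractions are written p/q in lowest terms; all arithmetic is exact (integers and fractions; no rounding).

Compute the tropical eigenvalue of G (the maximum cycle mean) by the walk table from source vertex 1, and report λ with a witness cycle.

q=0: [0, -∞, -∞, -∞]
q=1: [1, 5, -17, 8]
q=2: [2, 6, 5, 9]
q=3: [7, 7, 6, 10]
q=4: [8, 12, 7, 15]
Optimal cycle mean attained by: cycle 1->2->3->1, total 5 + 0 + 2, length 3.
Answer: λ = 7/3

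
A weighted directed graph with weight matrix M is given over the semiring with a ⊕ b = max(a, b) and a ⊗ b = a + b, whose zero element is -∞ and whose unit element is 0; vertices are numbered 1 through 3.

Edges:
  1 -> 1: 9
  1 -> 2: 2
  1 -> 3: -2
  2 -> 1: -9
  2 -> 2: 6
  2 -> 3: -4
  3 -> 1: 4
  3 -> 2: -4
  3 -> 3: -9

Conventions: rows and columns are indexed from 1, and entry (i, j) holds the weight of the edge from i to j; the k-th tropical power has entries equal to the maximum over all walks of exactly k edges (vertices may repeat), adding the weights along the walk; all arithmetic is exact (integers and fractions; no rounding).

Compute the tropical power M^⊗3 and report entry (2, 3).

M^⊗2:
  [18, 11, 7]
  [0, 12, 2]
  [13, 6, 2]
M^⊗3:
  [27, 20, 16]
  [9, 18, 8]
  [22, 15, 11]
Key observation: the optimum is the walk 2->2->2->3, with weight 6 + 6 + (-4) = 8.
Optimal value attained by: walk 2->2->2->3.
Answer: (M^⊗3)[2][3] = 8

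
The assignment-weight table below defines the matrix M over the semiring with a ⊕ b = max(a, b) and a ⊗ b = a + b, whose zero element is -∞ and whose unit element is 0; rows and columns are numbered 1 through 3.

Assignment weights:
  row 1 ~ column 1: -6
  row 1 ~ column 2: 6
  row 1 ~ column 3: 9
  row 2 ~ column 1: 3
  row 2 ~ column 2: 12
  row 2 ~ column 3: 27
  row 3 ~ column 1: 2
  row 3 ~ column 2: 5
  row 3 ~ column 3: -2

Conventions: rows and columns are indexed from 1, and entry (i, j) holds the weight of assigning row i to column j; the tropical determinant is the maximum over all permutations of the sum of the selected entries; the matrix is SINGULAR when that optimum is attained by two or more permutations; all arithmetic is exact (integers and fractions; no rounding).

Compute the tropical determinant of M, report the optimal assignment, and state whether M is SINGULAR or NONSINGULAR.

σ = (1, 2, 3): (-6) + 12 + (-2) = 4
σ = (1, 3, 2): (-6) + 27 + 5 = 26
σ = (2, 1, 3): 6 + 3 + (-2) = 7
σ = (2, 3, 1): 6 + 27 + 2 = 35
σ = (3, 1, 2): 9 + 3 + 5 = 17
σ = (3, 2, 1): 9 + 12 + 2 = 23
Optimal value attained by: σ = (2, 3, 1).
Answer: det⊕(M) = 35; verdict: NONSINGULAR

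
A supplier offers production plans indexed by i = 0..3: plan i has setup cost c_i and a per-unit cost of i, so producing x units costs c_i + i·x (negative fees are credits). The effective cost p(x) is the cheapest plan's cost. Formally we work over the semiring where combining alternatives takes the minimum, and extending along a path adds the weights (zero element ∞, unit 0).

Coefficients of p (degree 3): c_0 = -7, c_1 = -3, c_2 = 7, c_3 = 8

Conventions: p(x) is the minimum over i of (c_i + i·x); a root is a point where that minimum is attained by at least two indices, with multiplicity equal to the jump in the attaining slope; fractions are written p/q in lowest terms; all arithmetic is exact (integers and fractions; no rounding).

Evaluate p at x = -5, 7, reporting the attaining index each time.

p(-5) = min(-7+0·(-5)=-7, -3+1·(-5)=-8, 7+2·(-5)=-3, 8+3·(-5)=-7) = -8 (attained by i=1)
p(7) = min(-7+0·7=-7, -3+1·7=4, 7+2·7=21, 8+3·7=29) = -7 (attained by i=0)
Answer: p(-5) = -8; p(7) = -7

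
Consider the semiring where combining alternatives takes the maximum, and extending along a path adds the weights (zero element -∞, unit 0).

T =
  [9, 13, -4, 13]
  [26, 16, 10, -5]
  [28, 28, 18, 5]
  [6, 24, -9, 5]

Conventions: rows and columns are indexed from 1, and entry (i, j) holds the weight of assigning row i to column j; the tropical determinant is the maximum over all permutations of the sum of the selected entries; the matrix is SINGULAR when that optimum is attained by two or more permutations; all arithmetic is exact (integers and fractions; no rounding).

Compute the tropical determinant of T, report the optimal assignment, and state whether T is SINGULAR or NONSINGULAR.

σ = (1, 2, 3, 4): 9 + 16 + 18 + 5 = 48
σ = (1, 2, 4, 3): 9 + 16 + 5 + (-9) = 21
σ = (1, 3, 2, 4): 9 + 10 + 28 + 5 = 52
σ = (1, 3, 4, 2): 9 + 10 + 5 + 24 = 48
σ = (1, 4, 2, 3): 9 + (-5) + 28 + (-9) = 23
σ = (1, 4, 3, 2): 9 + (-5) + 18 + 24 = 46
σ = (2, 1, 3, 4): 13 + 26 + 18 + 5 = 62
σ = (2, 1, 4, 3): 13 + 26 + 5 + (-9) = 35
σ = (2, 3, 1, 4): 13 + 10 + 28 + 5 = 56
σ = (2, 3, 4, 1): 13 + 10 + 5 + 6 = 34
σ = (2, 4, 1, 3): 13 + (-5) + 28 + (-9) = 27
σ = (2, 4, 3, 1): 13 + (-5) + 18 + 6 = 32
σ = (3, 1, 2, 4): (-4) + 26 + 28 + 5 = 55
σ = (3, 1, 4, 2): (-4) + 26 + 5 + 24 = 51
σ = (3, 2, 1, 4): (-4) + 16 + 28 + 5 = 45
σ = (3, 2, 4, 1): (-4) + 16 + 5 + 6 = 23
σ = (3, 4, 1, 2): (-4) + (-5) + 28 + 24 = 43
σ = (3, 4, 2, 1): (-4) + (-5) + 28 + 6 = 25
σ = (4, 1, 2, 3): 13 + 26 + 28 + (-9) = 58
σ = (4, 1, 3, 2): 13 + 26 + 18 + 24 = 81
σ = (4, 2, 1, 3): 13 + 16 + 28 + (-9) = 48
σ = (4, 2, 3, 1): 13 + 16 + 18 + 6 = 53
σ = (4, 3, 1, 2): 13 + 10 + 28 + 24 = 75
σ = (4, 3, 2, 1): 13 + 10 + 28 + 6 = 57
Optimal value attained by: σ = (4, 1, 3, 2).
Answer: det⊕(T) = 81; verdict: NONSINGULAR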